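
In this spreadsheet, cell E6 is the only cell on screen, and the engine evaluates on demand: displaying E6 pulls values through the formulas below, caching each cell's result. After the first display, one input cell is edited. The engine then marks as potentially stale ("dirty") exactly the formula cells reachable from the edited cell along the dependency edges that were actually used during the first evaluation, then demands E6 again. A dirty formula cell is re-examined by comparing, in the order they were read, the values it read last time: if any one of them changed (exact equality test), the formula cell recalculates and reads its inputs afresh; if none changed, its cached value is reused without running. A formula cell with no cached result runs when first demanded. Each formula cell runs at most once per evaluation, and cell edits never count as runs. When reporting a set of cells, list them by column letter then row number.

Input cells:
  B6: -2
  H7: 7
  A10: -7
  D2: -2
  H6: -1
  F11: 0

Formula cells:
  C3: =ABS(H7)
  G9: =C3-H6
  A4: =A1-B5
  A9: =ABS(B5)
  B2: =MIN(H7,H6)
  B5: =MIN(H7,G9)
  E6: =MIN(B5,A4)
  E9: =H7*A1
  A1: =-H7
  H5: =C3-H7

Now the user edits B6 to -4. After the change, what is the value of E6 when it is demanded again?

Initial pass — values computed on the first demand:
  A1 = -(7) = -7
  C3 = ABS(7) = 7
  G9 = 7 - -1 = 8
  B5 = MIN(7, 8) = 7
  A4 = -7 - 7 = -14
  E6 = MIN(7, -14) = -14

Second demand — change propagation:
  no demanded computation ever read B6, so the edit dirties nothing and nothing runs.

The important point: nothing the output needs ever reads B6, so the edit is invisible to it.

E6 now evaluates to -14.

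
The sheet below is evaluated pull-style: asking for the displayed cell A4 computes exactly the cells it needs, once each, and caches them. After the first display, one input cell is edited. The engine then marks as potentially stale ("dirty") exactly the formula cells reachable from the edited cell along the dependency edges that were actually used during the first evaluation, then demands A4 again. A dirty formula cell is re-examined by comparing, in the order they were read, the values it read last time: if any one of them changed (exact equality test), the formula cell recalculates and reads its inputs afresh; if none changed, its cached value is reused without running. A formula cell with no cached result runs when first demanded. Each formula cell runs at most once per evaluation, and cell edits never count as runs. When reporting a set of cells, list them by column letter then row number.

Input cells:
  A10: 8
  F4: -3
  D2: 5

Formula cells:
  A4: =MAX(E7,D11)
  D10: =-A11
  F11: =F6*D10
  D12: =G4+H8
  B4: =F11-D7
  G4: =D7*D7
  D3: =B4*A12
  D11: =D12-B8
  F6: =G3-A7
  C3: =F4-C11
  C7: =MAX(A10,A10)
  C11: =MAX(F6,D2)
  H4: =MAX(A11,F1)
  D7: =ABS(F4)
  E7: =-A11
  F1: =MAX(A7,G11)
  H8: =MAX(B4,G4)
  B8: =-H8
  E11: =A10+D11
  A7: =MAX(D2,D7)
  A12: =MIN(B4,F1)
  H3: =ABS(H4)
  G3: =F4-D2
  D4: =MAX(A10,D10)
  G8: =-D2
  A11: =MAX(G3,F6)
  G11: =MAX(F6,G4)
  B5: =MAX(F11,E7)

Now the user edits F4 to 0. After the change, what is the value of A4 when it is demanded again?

Demanding A4 again yields 5.

First demand of the output computes:
  D7 = ABS(-3) = 3
  A7 = MAX(5, 3) = 5
  G3 = -3 - 5 = -8
  F6 = -8 - 5 = -13
  A11 = MAX(-8, -13) = -8
  D10 = -(-8) = 8
  E7 = -(-8) = 8
  F11 = -13 * 8 = -104
  B4 = -104 - 3 = -107
  G4 = 3 * 3 = 9
  H8 = MAX(-107, 9) = 9
  B8 = -(9) = -9
  D12 = 9 + 9 = 18
  D11 = 18 - -9 = 27
  A4 = MAX(8, 27) = 27

After the edit, cleaning proceeds:
  D7: a read changed (F4 -3->0) — executes, giving 0.
  A7: a read changed (D7 3->0) — executes, giving 5 — identical to its old value.
  G3: a read changed (F4 -3->0) — executes, giving -5.
  F6: a read changed (G3 -8->-5) — executes, giving -10.
  A11: a read changed (G3 -8->-5; F6 -13->-10) — executes, giving -5.
  D10: a read changed (A11 -8->-5) — executes, giving 5.
  E7: a read changed (A11 -8->-5) — executes, giving 5.
  F11: a read changed (F6 -13->-10; D10 8->5) — executes, giving -50.
  B4: a read changed (F11 -104->-50; D7 3->0) — executes, giving -50.
  G4: a read changed (D7 3->0; D7 3->0) — executes, giving 0.
  H8: a read changed (B4 -107->-50; G4 9->0) — executes, giving 0.
  B8: a read changed (H8 9->0) — executes, giving 0.
  D12: a read changed (G4 9->0; H8 9->0) — executes, giving 0.
  D11: a read changed (D12 18->0; B8 -9->0) — executes, giving 0.
  A4: a read changed (E7 8->5; D11 27->0) — executes, giving 5.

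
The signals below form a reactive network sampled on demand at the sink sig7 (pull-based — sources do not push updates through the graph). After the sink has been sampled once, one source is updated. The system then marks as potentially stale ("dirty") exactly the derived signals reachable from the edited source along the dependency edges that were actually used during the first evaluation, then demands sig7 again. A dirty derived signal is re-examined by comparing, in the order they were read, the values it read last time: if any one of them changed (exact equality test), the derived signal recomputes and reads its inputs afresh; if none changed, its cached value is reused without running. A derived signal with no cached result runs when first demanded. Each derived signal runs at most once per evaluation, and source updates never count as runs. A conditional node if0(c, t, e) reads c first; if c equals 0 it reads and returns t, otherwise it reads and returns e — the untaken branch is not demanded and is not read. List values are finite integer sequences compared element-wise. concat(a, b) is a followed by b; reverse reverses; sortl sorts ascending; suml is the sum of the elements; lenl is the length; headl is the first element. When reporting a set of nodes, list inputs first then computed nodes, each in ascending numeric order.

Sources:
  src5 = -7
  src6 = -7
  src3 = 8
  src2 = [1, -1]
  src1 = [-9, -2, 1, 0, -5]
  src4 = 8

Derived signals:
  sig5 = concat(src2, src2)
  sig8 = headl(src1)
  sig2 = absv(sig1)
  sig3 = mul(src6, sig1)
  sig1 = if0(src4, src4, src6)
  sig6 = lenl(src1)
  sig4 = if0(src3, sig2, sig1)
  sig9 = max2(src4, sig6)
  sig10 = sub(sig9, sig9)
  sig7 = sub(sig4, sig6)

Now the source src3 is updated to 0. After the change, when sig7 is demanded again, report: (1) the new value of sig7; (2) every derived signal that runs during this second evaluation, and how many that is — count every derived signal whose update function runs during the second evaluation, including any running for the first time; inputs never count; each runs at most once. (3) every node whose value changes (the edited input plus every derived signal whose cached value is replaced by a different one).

Initial pass — values computed on the first demand:
  sig1 = if0(src4=8 -> else branch src6) = -7
  sig4 = if0(src3=8 -> else branch sig1) = -7
  sig6 = lenl([-9, -2, 1, 0, -5]) = 5
  sig7 = sub(-7, 5) = -12

Second demand — change propagation:
  sig2: newly demanded (no cache) — executes and yields 7.
  sig4: re-runs because src3 8->0; new result 7.
  sig7: re-runs because sig4 -7->7; new result 2.

The important point: the flipped condition pulls in fresh nodes; sig2 runs for the first time.

sig7 now evaluates to 2.
Run set: sig2, sig4, sig7 (3 run).
Changed values: src3, sig4, sig7.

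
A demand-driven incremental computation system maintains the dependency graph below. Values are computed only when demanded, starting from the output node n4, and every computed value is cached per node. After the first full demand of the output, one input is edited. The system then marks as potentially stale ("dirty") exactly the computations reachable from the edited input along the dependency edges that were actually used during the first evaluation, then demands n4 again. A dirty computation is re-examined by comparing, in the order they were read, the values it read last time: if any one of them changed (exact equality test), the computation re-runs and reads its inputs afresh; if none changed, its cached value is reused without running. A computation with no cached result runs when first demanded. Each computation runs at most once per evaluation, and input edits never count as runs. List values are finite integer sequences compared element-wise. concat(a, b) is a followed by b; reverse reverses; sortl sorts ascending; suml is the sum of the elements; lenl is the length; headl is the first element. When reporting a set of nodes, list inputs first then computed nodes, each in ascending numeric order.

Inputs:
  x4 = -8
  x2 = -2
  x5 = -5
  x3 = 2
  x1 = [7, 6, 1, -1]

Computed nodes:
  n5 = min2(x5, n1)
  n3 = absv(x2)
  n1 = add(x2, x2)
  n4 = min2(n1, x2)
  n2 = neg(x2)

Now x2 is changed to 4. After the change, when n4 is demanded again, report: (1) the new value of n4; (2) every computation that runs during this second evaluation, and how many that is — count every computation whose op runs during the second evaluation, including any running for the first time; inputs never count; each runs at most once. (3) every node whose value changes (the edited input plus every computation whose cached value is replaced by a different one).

First evaluation (everything demanded from the output):
  n1 = add(-2, -2) = -4
  n4 = min2(-4, -2) = -4

Propagation after the edit:
  n1: runs — x2 -2->4; x2 -2->4; result 8.
  n4: runs — n1 -4->8; x2 -2->4; result 4.

New value of n4: 4.
Computations that run: n1, n4 — 2 in total.
Values that change: x2, n1, n4.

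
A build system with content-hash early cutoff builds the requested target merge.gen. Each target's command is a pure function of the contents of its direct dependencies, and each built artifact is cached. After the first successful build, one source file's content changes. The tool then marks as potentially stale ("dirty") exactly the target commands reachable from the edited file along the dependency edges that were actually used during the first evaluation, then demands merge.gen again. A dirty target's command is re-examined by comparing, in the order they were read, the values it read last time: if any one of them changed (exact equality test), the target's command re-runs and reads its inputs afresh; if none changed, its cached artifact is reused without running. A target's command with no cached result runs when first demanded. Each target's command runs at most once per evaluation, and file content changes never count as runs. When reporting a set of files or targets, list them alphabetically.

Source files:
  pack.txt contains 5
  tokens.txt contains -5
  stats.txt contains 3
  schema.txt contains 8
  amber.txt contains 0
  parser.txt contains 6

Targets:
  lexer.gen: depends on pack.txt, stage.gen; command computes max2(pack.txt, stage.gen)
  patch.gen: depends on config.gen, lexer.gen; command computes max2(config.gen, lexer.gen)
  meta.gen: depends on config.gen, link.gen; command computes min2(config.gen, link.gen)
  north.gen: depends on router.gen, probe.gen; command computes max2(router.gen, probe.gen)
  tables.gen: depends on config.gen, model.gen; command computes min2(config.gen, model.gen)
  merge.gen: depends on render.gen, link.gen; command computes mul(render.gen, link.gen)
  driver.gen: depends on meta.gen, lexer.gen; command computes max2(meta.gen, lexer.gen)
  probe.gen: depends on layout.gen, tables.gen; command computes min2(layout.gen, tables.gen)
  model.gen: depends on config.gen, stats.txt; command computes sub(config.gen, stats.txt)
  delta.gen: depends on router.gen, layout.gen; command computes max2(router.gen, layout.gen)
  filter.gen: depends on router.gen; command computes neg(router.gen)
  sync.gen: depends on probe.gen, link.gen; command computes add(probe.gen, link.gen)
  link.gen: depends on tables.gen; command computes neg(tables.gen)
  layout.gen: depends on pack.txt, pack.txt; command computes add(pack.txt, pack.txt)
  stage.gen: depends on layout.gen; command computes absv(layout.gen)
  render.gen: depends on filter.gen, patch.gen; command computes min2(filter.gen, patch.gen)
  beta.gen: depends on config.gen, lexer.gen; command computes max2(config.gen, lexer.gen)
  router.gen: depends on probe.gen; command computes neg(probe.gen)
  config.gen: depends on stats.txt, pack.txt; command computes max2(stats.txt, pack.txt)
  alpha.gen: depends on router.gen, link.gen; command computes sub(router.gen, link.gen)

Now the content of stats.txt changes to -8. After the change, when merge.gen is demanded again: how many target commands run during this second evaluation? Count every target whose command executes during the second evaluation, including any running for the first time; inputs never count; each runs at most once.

Target commands that run: config.gen, filter.gen, link.gen, merge.gen, model.gen, probe.gen, render.gen, router.gen, tables.gen — 9 in total.
Key observation: the cutoff stops propagation at patch.gen — its inputs' values are unchanged, so it reuses its cache.

First evaluation (everything demanded from the output):
  config.gen = max2(3, 5) = 5
  layout.gen = add(5, 5) = 10
  model.gen = sub(5, 3) = 2
  stage.gen = absv(10) = 10
  lexer.gen = max2(5, 10) = 10
  patch.gen = max2(5, 10) = 10
  tables.gen = min2(5, 2) = 2
  link.gen = neg(2) = -2
  probe.gen = min2(10, 2) = 2
  router.gen = neg(2) = -2
  filter.gen = neg(-2) = 2
  render.gen = min2(2, 10) = 2
  merge.gen = mul(2, -2) = -4

Propagation after the edit:
  config.gen: runs — stats.txt 3->-8; result 5 (same value as before).
  model.gen: runs — stats.txt 3->-8; result 13.
  patch.gen: checked — values it read are unchanged (config.gen unchanged, lexer.gen unchanged); reused cached 10 without running.
  tables.gen: runs — model.gen 2->13; result 5.
  link.gen: runs — tables.gen 2->5; result -5.
  probe.gen: runs — tables.gen 2->5; result 5.
  router.gen: runs — probe.gen 2->5; result -5.
  filter.gen: runs — router.gen -2->-5; result 5.
  render.gen: runs — filter.gen 2->5; result 5.
  merge.gen: runs — render.gen 2->5; link.gen -2->-5; result -25.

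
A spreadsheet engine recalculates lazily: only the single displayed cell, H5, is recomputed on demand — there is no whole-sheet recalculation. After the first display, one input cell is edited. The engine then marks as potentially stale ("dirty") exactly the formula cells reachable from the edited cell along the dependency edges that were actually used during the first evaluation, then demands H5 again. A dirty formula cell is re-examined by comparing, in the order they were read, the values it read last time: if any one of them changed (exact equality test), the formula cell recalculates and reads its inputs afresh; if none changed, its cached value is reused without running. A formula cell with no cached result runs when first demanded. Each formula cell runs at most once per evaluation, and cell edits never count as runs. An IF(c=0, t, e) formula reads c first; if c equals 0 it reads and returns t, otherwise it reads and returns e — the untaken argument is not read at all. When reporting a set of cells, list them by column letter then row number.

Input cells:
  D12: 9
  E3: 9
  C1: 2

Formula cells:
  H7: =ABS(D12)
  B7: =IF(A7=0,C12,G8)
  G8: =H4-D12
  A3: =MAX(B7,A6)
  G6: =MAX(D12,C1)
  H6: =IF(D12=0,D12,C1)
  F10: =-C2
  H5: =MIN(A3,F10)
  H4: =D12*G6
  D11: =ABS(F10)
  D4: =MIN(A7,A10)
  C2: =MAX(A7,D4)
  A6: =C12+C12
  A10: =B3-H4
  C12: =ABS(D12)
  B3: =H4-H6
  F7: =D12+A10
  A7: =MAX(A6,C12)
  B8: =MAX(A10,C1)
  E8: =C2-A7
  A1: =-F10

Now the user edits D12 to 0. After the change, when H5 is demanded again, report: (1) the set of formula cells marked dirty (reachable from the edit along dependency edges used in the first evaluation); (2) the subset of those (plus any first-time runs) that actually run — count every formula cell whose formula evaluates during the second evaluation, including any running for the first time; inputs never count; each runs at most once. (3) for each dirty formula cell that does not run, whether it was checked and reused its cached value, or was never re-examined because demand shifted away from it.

First evaluation (everything demanded from the output):
  C12 = ABS(9) = 9
  A6 = 9 + 9 = 18
  A7 = MAX(18, 9) = 18
  G6 = MAX(9, 2) = 9
  H4 = 9 * 9 = 81
  G8 = 81 - 9 = 72
  B7 = IF(A7=0: A7=18 -> else branch G8) = 72
  A3 = MAX(72, 18) = 72
  H6 = IF(D12=0: D12=9 -> else branch C1) = 2
  B3 = 81 - 2 = 79
  A10 = 79 - 81 = -2
  D4 = MIN(18, -2) = -2
  C2 = MAX(18, -2) = 18
  F10 = -(18) = -18
  H5 = MIN(72, -18) = -18

Propagation after the edit:
  C12: runs — D12 9->0; result 0.
  A6: runs — C12 9->0; C12 9->0; result 0.
  A7: runs — A6 18->0; C12 9->0; result 0.
  G6: runs — D12 9->0; result 2.
  H4: runs — D12 9->0; G6 9->2; result 0.
  G8: marked dirty but never re-examined — demand shifted away from it.
  B7: runs — A7 18->0; result 0.
  A3: runs — B7 72->0; A6 18->0; result 0.
  H6: runs — D12 9->0; result 0.
  B3: runs — H4 81->0; H6 2->0; result 0.
  A10: runs — B3 79->0; H4 81->0; result 0.
  D4: runs — A7 18->0; A10 -2->0; result 0.
  C2: runs — A7 18->0; D4 -2->0; result 0.
  F10: runs — C2 18->0; result 0.
  H5: runs — A3 72->0; F10 -18->0; result 0.

Key observation: a condition flipped, so demand moved to the other branch — G8 is never re-examined.

Marked dirty: A3, A6, A7, A10, B3, B7, C2, C12, D4, F10, G6, G8, H4, H5, H6.
Formula cells that run: A3, A6, A7, A10, B3, B7, C2, C12, D4, F10, G6, H4, H5, H6 — 14 in total.
Never re-examined (demand shifted away): G8.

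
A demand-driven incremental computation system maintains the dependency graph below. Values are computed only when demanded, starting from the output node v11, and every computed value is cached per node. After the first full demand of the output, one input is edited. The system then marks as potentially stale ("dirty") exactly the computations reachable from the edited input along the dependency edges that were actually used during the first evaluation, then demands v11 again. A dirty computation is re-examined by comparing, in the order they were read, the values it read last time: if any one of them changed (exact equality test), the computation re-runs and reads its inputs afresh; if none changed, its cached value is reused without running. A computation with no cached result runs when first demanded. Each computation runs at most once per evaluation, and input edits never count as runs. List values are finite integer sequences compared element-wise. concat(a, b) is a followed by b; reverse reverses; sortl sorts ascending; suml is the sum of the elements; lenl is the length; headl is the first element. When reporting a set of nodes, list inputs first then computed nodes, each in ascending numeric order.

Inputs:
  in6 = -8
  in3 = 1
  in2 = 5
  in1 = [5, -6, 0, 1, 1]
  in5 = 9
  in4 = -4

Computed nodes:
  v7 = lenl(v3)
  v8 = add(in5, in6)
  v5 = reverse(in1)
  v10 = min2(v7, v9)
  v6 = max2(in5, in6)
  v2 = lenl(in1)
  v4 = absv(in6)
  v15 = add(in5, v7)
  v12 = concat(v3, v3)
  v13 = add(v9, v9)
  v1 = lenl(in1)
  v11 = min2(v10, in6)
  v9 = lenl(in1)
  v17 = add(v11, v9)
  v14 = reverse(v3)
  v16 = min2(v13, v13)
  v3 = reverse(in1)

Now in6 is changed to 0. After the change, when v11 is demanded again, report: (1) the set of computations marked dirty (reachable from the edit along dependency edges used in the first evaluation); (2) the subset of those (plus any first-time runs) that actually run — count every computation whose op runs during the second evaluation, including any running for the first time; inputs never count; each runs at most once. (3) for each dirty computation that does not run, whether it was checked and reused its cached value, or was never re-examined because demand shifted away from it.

Marked dirty: v11.
Computations that run: v11 — 1 in total.
Every dirty computation ran.

First evaluation (everything demanded from the output):
  v3 = reverse([5, -6, 0, 1, 1]) = [1, 1, 0, -6, 5]
  v7 = lenl([1, 1, 0, -6, 5]) = 5
  v9 = lenl([5, -6, 0, 1, 1]) = 5
  v10 = min2(5, 5) = 5
  v11 = min2(5, -8) = -8

Propagation after the edit:
  v11: runs — in6 -8->0; result 0.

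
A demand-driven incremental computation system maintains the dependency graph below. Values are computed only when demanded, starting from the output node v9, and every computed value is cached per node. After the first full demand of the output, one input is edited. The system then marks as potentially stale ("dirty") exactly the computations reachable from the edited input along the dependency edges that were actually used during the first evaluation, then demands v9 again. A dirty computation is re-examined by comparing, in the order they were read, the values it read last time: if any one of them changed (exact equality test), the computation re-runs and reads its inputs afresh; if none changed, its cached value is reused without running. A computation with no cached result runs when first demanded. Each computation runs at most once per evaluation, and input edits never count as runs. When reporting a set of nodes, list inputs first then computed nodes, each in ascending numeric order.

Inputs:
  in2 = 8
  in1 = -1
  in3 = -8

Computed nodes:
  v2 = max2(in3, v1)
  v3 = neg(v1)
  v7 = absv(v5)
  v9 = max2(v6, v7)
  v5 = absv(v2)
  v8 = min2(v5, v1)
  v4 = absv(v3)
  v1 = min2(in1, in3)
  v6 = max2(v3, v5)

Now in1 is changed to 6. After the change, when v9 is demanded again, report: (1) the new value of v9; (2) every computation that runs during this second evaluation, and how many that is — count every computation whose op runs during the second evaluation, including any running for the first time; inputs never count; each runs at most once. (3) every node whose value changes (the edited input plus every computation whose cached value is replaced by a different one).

New value of v9: 8.
Computations that run: v1 — 1 in total.
Values that change: in1.
Key observation: the change is absorbed at v1 — it re-runs but produces the same value, and the output's value is unchanged.

First evaluation (everything demanded from the output):
  v1 = min2(-1, -8) = -8
  v2 = max2(-8, -8) = -8
  v3 = neg(-8) = 8
  v5 = absv(-8) = 8
  v6 = max2(8, 8) = 8
  v7 = absv(8) = 8
  v9 = max2(8, 8) = 8

Propagation after the edit:
  v1: runs — in1 -1->6; result -8 (same value as before).
  v2: checked — values it read are unchanged (in3 unchanged, v1 unchanged); reused cached -8 without running.
  v3: checked — values it read are unchanged (v1 unchanged); reused cached 8 without running.
  v5: checked — values it read are unchanged (v2 unchanged); reused cached 8 without running.
  v6: checked — values it read are unchanged (v3 unchanged, v5 unchanged); reused cached 8 without running.
  v7: checked — values it read are unchanged (v5 unchanged); reused cached 8 without running.
  v9: checked — values it read are unchanged (v6 unchanged, v7 unchanged); reused cached 8 without running.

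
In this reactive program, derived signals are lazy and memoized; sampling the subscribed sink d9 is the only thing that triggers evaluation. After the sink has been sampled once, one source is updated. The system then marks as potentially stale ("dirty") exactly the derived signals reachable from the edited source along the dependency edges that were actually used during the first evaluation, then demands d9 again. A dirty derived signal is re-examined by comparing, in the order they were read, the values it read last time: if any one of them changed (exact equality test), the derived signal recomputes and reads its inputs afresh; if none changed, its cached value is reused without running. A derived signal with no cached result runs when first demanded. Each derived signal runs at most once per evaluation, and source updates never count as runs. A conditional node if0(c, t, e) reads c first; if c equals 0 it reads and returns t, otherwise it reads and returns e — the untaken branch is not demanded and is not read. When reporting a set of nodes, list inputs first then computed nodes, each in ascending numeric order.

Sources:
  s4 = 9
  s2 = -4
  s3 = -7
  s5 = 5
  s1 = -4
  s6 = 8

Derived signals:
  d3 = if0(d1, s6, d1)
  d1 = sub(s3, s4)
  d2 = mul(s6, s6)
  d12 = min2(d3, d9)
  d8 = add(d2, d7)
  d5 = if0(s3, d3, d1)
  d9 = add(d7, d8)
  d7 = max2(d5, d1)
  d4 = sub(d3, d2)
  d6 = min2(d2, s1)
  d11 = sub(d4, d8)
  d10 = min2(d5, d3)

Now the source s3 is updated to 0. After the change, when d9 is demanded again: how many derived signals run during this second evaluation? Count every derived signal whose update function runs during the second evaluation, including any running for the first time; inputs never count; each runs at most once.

First demand of the output computes:
  d1 = sub(-7, 9) = -16
  d2 = mul(8, 8) = 64
  d5 = if0(s3=-7 -> else branch d1) = -16
  d7 = max2(-16, -16) = -16
  d8 = add(64, -16) = 48
  d9 = add(-16, 48) = 32

After the edit, cleaning proceeds:
  d1: a read changed (s3 -7->0) — executes, giving -9.
  d3: had never run; runs now, result -9.
  d5: a read changed (s3 -7->0; d1 -16->-9) — executes, giving -9.
  d7: a read changed (d5 -16->-9; d1 -16->-9) — executes, giving -9.
  d8: a read changed (d7 -16->-9) — executes, giving 55.
  d9: a read changed (d7 -16->-9; d8 48->55) — executes, giving 46.

Note the branch switch — d3 had no cache and runs now for the first time.

6 derived signals run: d1, d3, d5, d7, d8, d9.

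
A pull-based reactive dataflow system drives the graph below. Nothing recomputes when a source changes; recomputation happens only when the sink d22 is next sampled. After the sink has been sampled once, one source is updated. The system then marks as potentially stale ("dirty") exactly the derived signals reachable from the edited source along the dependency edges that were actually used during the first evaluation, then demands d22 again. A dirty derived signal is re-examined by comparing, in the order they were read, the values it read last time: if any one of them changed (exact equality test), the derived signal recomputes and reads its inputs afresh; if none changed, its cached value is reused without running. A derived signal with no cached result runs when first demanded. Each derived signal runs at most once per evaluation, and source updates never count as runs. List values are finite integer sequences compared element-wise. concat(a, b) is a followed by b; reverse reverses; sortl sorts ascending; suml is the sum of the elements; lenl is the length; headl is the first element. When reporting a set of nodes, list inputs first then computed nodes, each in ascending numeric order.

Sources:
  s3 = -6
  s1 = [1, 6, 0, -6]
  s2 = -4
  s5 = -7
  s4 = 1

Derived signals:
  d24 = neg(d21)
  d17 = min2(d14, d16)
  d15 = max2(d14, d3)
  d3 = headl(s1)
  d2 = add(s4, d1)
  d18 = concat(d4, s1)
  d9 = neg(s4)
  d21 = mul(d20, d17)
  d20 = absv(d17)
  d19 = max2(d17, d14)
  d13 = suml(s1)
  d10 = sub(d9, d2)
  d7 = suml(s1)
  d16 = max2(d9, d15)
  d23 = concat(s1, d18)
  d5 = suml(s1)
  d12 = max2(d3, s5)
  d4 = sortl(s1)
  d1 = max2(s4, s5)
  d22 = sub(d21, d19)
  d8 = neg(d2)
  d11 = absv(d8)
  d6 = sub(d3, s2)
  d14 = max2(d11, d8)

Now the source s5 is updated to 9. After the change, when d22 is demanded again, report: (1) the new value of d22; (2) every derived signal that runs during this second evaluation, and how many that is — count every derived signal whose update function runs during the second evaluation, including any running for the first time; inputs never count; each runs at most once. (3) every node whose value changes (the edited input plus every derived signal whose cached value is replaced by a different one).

New value of d22: 90.
Derived signals that run: d1, d2, d8, d11, d14, d15, d16, d17, d19, d20, d21, d22 — 12 in total.
Values that change: s5, d1, d2, d8, d11, d14, d15, d16, d17, d19, d20, d21, d22.

First evaluation (everything demanded from the output):
  d1 = max2(1, -7) = 1
  d2 = add(1, 1) = 2
  d3 = headl([1, 6, 0, -6]) = 1
  d8 = neg(2) = -2
  d9 = neg(1) = -1
  d11 = absv(-2) = 2
  d14 = max2(2, -2) = 2
  d15 = max2(2, 1) = 2
  d16 = max2(-1, 2) = 2
  d17 = min2(2, 2) = 2
  d19 = max2(2, 2) = 2
  d20 = absv(2) = 2
  d21 = mul(2, 2) = 4
  d22 = sub(4, 2) = 2

Propagation after the edit:
  d1: runs — s5 -7->9; result 9.
  d2: runs — d1 1->9; result 10.
  d8: runs — d2 2->10; result -10.
  d11: runs — d8 -2->-10; result 10.
  d14: runs — d11 2->10; d8 -2->-10; result 10.
  d15: runs — d14 2->10; result 10.
  d16: runs — d15 2->10; result 10.
  d17: runs — d14 2->10; d16 2->10; result 10.
  d19: runs — d17 2->10; d14 2->10; result 10.
  d20: runs — d17 2->10; result 10.
  d21: runs — d20 2->10; d17 2->10; result 100.
  d22: runs — d21 4->100; d19 2->10; result 90.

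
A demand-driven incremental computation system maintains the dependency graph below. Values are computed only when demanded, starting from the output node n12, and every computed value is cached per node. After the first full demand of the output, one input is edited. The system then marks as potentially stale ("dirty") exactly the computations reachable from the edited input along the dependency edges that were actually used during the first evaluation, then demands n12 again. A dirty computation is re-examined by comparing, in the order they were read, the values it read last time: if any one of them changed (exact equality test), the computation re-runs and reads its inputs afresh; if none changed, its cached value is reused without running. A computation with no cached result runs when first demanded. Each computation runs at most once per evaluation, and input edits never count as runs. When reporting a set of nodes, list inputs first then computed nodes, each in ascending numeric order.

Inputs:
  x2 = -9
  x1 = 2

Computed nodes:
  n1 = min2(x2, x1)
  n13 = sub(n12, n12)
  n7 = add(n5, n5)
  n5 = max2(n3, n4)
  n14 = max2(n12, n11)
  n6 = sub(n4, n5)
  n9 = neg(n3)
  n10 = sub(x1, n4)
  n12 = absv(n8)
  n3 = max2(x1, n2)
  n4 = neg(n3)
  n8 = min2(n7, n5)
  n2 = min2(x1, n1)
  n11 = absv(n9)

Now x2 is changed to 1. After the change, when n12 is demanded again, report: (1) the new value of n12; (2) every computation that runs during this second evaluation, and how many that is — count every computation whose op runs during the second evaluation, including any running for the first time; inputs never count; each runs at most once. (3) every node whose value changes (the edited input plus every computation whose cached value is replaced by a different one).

New value of n12: 2.
Computations that run: n1, n2, n3 — 3 in total.
Values that change: x2, n1, n2.
Key observation: the change is absorbed at n3 — it re-runs but produces the same value, and the output's value is unchanged.

First evaluation (everything demanded from the output):
  n1 = min2(-9, 2) = -9
  n2 = min2(2, -9) = -9
  n3 = max2(2, -9) = 2
  n4 = neg(2) = -2
  n5 = max2(2, -2) = 2
  n7 = add(2, 2) = 4
  n8 = min2(4, 2) = 2
  n12 = absv(2) = 2

Propagation after the edit:
  n1: runs — x2 -9->1; result 1.
  n2: runs — n1 -9->1; result 1.
  n3: runs — n2 -9->1; result 2 (same value as before).
  n4: checked — values it read are unchanged (n3 unchanged); reused cached -2 without running.
  n5: checked — values it read are unchanged (n3 unchanged, n4 unchanged); reused cached 2 without running.
  n7: checked — values it read are unchanged (n5 unchanged, n5 unchanged); reused cached 4 without running.
  n8: checked — values it read are unchanged (n7 unchanged, n5 unchanged); reused cached 2 without running.
  n12: checked — values it read are unchanged (n8 unchanged); reused cached 2 without running.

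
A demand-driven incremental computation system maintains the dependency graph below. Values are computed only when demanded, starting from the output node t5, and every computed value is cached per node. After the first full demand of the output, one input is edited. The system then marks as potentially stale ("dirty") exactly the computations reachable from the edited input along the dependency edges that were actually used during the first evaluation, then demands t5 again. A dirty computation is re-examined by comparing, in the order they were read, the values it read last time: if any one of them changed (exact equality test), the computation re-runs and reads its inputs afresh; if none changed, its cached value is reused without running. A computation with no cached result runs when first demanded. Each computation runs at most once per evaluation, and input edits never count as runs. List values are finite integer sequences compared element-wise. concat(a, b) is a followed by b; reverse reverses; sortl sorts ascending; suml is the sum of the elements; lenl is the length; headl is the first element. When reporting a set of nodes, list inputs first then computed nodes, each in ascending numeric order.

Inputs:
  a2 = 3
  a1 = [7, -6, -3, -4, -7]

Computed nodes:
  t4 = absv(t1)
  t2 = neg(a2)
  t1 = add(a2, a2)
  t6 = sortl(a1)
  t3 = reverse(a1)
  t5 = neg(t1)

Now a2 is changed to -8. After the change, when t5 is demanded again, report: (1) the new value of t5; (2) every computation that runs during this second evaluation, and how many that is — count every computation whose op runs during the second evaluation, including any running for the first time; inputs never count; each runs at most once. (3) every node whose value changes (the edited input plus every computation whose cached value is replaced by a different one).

First evaluation (everything demanded from the output):
  t1 = add(3, 3) = 6
  t5 = neg(6) = -6

Propagation after the edit:
  t1: runs — a2 3->-8; a2 3->-8; result -16.
  t5: runs — t1 6->-16; result 16.

New value of t5: 16.
Computations that run: t1, t5 — 2 in total.
Values that change: a2, t1, t5.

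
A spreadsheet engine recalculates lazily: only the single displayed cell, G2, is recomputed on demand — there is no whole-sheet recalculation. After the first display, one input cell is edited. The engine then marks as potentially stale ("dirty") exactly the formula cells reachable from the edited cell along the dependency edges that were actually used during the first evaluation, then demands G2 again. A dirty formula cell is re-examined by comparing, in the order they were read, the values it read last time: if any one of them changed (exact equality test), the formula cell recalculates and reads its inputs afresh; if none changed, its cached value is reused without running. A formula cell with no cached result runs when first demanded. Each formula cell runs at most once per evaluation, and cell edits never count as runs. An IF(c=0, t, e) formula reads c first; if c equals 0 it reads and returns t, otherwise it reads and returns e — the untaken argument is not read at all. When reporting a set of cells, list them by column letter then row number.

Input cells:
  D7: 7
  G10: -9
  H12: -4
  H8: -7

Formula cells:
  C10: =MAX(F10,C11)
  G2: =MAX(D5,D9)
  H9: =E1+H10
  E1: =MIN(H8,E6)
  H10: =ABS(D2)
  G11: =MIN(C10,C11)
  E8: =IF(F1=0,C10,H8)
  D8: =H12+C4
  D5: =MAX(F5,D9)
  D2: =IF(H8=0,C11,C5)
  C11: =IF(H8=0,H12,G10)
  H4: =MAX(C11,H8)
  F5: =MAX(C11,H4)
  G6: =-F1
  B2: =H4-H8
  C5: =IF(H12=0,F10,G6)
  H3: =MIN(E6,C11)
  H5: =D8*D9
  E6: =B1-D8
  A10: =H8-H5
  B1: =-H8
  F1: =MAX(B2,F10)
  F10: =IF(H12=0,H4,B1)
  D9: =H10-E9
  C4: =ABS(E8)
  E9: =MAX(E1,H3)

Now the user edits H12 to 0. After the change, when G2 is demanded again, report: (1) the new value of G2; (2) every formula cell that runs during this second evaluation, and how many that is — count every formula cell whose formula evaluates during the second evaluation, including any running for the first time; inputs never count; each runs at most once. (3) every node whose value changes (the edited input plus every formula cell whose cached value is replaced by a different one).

First evaluation (everything demanded from the output):
  B1 = -(-7) = 7
  C11 = IF(H8=0: H8=-7 -> else branch G10) = -9
  H4 = MAX(-9, -7) = -7
  B2 = -7 - -7 = 0
  F5 = MAX(-9, -7) = -7
  F10 = IF(H12=0: H12=-4 -> else branch B1) = 7
  F1 = MAX(0, 7) = 7
  E8 = IF(F1=0: F1=7 -> else branch H8) = -7
  C4 = ABS(-7) = 7
  D8 = -4 + 7 = 3
  E6 = 7 - 3 = 4
  E1 = MIN(-7, 4) = -7
  G6 = -(7) = -7
  C5 = IF(H12=0: H12=-4 -> else branch G6) = -7
  D2 = IF(H8=0: H8=-7 -> else branch C5) = -7
  H3 = MIN(4, -9) = -9
  E9 = MAX(-7, -9) = -7
  H10 = ABS(-7) = 7
  D9 = 7 - -7 = 14
  D5 = MAX(-7, 14) = 14
  G2 = MAX(14, 14) = 14

Propagation after the edit:
  F10: runs — H12 -4->0; result -7.
  C10: demanded for the first time — runs, produces -7.
  F1: runs — F10 7->-7; result 0.
  E8: runs — F1 7->0; result -7 (same value as before).
  C4: checked — values it read are unchanged (E8 unchanged); reused cached 7 without running.
  D8: runs — H12 -4->0; result 7.
  E6: runs — D8 3->7; result 0.
  E1: runs — E6 4->0; result -7 (same value as before).
  G6: marked dirty but never re-examined — demand shifted away from it.
  C5: runs — H12 -4->0; result -7 (same value as before).
  D2: checked — values it read are unchanged (H8 unchanged, C5 unchanged); reused cached -7 without running.
  H3: runs — E6 4->0; result -9 (same value as before).
  E9: checked — values it read are unchanged (E1 unchanged, H3 unchanged); reused cached -7 without running.
  H10: checked — values it read are unchanged (D2 unchanged); reused cached 7 without running.
  D9: checked — values it read are unchanged (H10 unchanged, E9 unchanged); reused cached 14 without running.
  D5: checked — values it read are unchanged (F5 unchanged, D9 unchanged); reused cached 14 without running.
  G2: checked — values it read are unchanged (D5 unchanged, D9 unchanged); reused cached 14 without running.

Key observation: a condition flipped, so demand moved to the other branch — G6 is never re-examined.

New value of G2: 14.
Formula cells that run: C5, C10, D8, E1, E6, E8, F1, F10, H3 — 9 in total.
Values that change: D8, E6, F1, F10, H12.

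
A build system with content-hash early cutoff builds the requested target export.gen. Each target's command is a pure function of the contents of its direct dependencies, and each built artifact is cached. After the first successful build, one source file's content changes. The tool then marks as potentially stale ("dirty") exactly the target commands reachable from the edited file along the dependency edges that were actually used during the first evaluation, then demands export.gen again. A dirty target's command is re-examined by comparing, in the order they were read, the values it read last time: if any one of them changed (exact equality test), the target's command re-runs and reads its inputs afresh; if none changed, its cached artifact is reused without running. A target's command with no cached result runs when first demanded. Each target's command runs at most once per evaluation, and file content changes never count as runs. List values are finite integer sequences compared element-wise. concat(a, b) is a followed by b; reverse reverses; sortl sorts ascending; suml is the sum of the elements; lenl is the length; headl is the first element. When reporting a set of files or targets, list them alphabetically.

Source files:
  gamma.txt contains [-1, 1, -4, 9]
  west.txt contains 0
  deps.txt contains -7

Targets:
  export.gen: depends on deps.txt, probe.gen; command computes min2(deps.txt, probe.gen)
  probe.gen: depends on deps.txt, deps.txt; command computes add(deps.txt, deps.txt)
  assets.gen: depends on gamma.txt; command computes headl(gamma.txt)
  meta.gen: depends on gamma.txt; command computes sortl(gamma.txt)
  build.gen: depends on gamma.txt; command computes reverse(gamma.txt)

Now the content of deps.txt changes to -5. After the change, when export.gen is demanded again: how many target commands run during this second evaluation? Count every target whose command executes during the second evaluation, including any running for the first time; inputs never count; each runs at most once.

Target commands that run: export.gen, probe.gen — 2 in total.

First evaluation (everything demanded from the output):
  probe.gen = add(-7, -7) = -14
  export.gen = min2(-7, -14) = -14

Propagation after the edit:
  probe.gen: runs — deps.txt -7->-5; deps.txt -7->-5; result -10.
  export.gen: runs — deps.txt -7->-5; probe.gen -14->-10; result -10.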